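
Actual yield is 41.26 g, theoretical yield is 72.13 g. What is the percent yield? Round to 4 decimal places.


% yield = 100 * actual / theoretical
% yield = 100 * 41.26 / 72.13
% yield = 57.20227367 %, rounded to 4 dp:

57.2023 %


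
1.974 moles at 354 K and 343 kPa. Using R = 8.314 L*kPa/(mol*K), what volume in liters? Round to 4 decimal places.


PV = nRT, solve for V = nRT / P.
nRT = 1.974 * 8.314 * 354 = 5809.7899
V = 5809.7899 / 343
V = 16.93816297 L, rounded to 4 dp:

16.9382 L


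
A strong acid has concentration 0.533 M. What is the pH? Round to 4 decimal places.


A strong acid dissociates completely, so [H+] equals the given concentration.
pH = -log10([H+]) = -log10(0.533)
pH = 0.27327279, rounded to 4 dp:

0.2733


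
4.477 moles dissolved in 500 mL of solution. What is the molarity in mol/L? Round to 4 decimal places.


Convert volume to liters: V_L = V_mL / 1000.
V_L = 500 / 1000 = 0.5 L
M = n / V_L = 4.477 / 0.5
M = 8.954 mol/L, rounded to 4 dp:

8.9540 mol/L


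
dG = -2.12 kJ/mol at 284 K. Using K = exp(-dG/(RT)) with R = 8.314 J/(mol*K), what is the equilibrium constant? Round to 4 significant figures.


dG is in kJ/mol; multiply by 1000 to match R in J/(mol*K).
RT = 8.314 * 284 = 2361.176 J/mol
exponent = -dG*1000 / (RT) = -(-2.12*1000) / 2361.176 = 0.89785768
K = exp(0.89785768)
K = 2.4543395, rounded to 4 significant figures:

2.454


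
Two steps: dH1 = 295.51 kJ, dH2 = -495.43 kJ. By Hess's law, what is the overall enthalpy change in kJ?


Hess's law: enthalpy is a state function, so add the step enthalpies.
dH_total = dH1 + dH2 = 295.51 + (-495.43)
dH_total = -199.92 kJ:

-199.92 kJ


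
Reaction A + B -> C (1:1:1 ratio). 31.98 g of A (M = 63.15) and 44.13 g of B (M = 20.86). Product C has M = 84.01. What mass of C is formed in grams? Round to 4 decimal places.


Find moles of each reactant; the smaller value is the limiting reagent in a 1:1:1 reaction, so moles_C equals moles of the limiter.
n_A = mass_A / M_A = 31.98 / 63.15 = 0.506413 mol
n_B = mass_B / M_B = 44.13 / 20.86 = 2.115532 mol
Limiting reagent: A (smaller), n_limiting = 0.506413 mol
mass_C = n_limiting * M_C = 0.506413 * 84.01
mass_C = 42.54375613 g, rounded to 4 dp:

42.5438 g


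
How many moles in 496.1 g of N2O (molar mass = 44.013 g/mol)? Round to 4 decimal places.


n = mass / M
n = 496.1 / 44.013
n = 11.27166973 mol, rounded to 4 dp:

11.2717 mol


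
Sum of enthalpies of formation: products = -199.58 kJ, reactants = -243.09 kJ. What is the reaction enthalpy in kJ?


dH_rxn = sum(dH_f products) - sum(dH_f reactants)
dH_rxn = -199.58 - (-243.09)
dH_rxn = 43.51 kJ:

43.51 kJ


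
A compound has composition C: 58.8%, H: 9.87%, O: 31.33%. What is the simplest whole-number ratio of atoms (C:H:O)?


Assume 100 g of compound, divide each mass% by atomic mass to get moles, then normalize by the smallest to get a raw atom ratio.
Moles per 100 g: C: 58.8/12.011 = 4.8955, H: 9.87/1.008 = 9.7917, O: 31.33/15.999 = 1.9582
Raw ratio (divide by min = 1.9582): C: 2.5, H: 5.0, O: 1.0
Multiply by 2 to clear fractions: C: 5.0 ~= 5, H: 10.0 ~= 10, O: 2.0 ~= 2
Reduce by GCD to get the simplest whole-number ratio:

5:10:2


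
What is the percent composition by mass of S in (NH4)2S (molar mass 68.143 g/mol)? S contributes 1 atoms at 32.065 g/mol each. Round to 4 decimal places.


pct = 100 * (n_elem * M_elem) / M_total
mass_contribution = 1 * 32.065 = 32.065 g/mol
pct = 100 * 32.065 / 68.143
pct = 47.05545691 %, rounded to 4 dp:

47.0555 %


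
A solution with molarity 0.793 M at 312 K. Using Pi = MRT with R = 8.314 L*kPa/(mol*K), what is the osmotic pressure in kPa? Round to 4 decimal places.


Osmotic pressure (van't Hoff): Pi = M*R*T.
RT = 8.314 * 312 = 2593.968
Pi = 0.793 * 2593.968
Pi = 2057.016624 kPa, rounded to 4 dp:

2057.0166 kPa


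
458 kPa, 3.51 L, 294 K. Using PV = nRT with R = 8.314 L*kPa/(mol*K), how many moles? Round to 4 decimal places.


PV = nRT, solve for n = PV / (RT).
PV = 458 * 3.51 = 1607.58
RT = 8.314 * 294 = 2444.316
n = 1607.58 / 2444.316
n = 0.65768092 mol, rounded to 4 dp:

0.6577 mol


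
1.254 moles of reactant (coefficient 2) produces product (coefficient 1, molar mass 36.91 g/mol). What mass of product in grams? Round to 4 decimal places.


Use the coefficient ratio to convert reactant moles to product moles, then multiply by the product's molar mass.
moles_P = moles_R * (coeff_P / coeff_R) = 1.254 * (1/2) = 0.627
mass_P = moles_P * M_P = 0.627 * 36.91
mass_P = 23.14257 g, rounded to 4 dp:

23.1426 g


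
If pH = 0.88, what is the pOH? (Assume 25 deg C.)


At 25 deg C, pH + pOH = 14.
pOH = 14 - pH = 14 - 0.88
pOH = 13.12:

13.12


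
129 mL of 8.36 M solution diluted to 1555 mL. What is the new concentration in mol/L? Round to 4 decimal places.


Dilution: M1*V1 = M2*V2, solve for M2.
M2 = M1*V1 / V2
M2 = 8.36 * 129 / 1555
M2 = 1078.44 / 1555
M2 = 0.69353055 mol/L, rounded to 4 dp:

0.6935 mol/L


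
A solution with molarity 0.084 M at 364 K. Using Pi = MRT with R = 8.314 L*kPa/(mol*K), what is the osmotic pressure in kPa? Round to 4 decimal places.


Osmotic pressure (van't Hoff): Pi = M*R*T.
RT = 8.314 * 364 = 3026.296
Pi = 0.084 * 3026.296
Pi = 254.208864 kPa, rounded to 4 dp:

254.2089 kPa


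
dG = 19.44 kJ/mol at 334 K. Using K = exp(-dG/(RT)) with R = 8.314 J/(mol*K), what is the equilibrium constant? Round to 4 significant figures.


dG is in kJ/mol; multiply by 1000 to match R in J/(mol*K).
RT = 8.314 * 334 = 2776.876 J/mol
exponent = -dG*1000 / (RT) = -(19.44*1000) / 2776.876 = -7.0006727
K = exp(-7.0006727)
K = 0.00091126875, rounded to 4 significant figures:

0.0009113


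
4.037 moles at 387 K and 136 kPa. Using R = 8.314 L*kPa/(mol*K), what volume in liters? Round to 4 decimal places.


PV = nRT, solve for V = nRT / P.
nRT = 4.037 * 8.314 * 387 = 12989.1202
V = 12989.1202 / 136
V = 95.50823676 L, rounded to 4 dp:

95.5082 L


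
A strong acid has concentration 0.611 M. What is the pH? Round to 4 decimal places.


A strong acid dissociates completely, so [H+] equals the given concentration.
pH = -log10([H+]) = -log10(0.611)
pH = 0.21395879, rounded to 4 dp:

0.2140


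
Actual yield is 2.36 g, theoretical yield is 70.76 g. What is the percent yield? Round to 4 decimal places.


% yield = 100 * actual / theoretical
% yield = 100 * 2.36 / 70.76
% yield = 3.33521764 %, rounded to 4 dp:

3.3352 %


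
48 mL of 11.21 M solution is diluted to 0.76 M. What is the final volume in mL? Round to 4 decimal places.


Dilution: M1*V1 = M2*V2, solve for V2.
V2 = M1*V1 / M2
V2 = 11.21 * 48 / 0.76
V2 = 538.08 / 0.76
V2 = 708.0 mL, rounded to 4 dp:

708.0000 mL


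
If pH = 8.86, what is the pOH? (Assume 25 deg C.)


At 25 deg C, pH + pOH = 14.
pOH = 14 - pH = 14 - 8.86
pOH = 5.14:

5.14


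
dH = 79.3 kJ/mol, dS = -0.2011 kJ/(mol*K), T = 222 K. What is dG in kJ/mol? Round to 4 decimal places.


Gibbs: dG = dH - T*dS (consistent units, dS already in kJ/(mol*K)).
T*dS = 222 * -0.2011 = -44.6442
dG = 79.3 - (-44.6442)
dG = 123.9442 kJ/mol, rounded to 4 dp:

123.9442 kJ/mol


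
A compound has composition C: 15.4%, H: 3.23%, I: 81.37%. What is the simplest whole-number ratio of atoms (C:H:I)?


Assume 100 g of compound, divide each mass% by atomic mass to get moles, then normalize by the smallest to get a raw atom ratio.
Moles per 100 g: C: 15.4/12.011 = 1.2822, H: 3.23/1.008 = 3.2044, I: 81.37/126.904 = 0.6412
Raw ratio (divide by min = 0.6412): C: 2.0, H: 4.998, I: 1.0
Multiply by 1 to clear fractions: C: 2.0 ~= 2, H: 4.998 ~= 5, I: 1.0 ~= 1
Reduce by GCD to get the simplest whole-number ratio:

2:5:1


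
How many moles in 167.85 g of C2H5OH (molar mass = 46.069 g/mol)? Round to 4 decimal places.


n = mass / M
n = 167.85 / 46.069
n = 3.64344787 mol, rounded to 4 dp:

3.6434 mol


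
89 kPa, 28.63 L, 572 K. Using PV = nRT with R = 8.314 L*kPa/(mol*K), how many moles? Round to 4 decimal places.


PV = nRT, solve for n = PV / (RT).
PV = 89 * 28.63 = 2548.07
RT = 8.314 * 572 = 4755.608
n = 2548.07 / 4755.608
n = 0.5358032 mol, rounded to 4 dp:

0.5358 mol


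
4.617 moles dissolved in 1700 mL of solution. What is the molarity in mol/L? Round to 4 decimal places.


Convert volume to liters: V_L = V_mL / 1000.
V_L = 1700 / 1000 = 1.7 L
M = n / V_L = 4.617 / 1.7
M = 2.71588235 mol/L, rounded to 4 dp:

2.7159 mol/L


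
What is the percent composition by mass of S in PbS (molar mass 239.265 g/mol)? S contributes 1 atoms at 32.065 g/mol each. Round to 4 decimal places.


pct = 100 * (n_elem * M_elem) / M_total
mass_contribution = 1 * 32.065 = 32.065 g/mol
pct = 100 * 32.065 / 239.265
pct = 13.40145863 %, rounded to 4 dp:

13.4015 %


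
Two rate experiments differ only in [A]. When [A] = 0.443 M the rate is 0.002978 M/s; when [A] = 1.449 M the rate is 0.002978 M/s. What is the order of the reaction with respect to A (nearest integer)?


Rate is proportional to [A]^n, so rate2/rate1 = ([A]2/[A]1)^n. Take logs to solve for n.
rate2/rate1 = 0.002978 / 0.002978 = 1.0
[A]2/[A]1 = 1.449 / 0.443 = 3.2709
n = ln(1.0) / ln(3.2709) = 0.0
Nearest integer order:

0


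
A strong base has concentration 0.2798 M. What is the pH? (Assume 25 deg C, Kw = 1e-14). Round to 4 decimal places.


A strong base dissociates completely, so [OH-] equals the given concentration.
pOH = -log10([OH-]) = -log10(0.2798) = 0.553152
pH = 14 - pOH = 14 - 0.553152
pH = 13.446848, rounded to 4 dp:

13.4468


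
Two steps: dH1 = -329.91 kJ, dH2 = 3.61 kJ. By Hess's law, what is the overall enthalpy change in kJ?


Hess's law: enthalpy is a state function, so add the step enthalpies.
dH_total = dH1 + dH2 = -329.91 + (3.61)
dH_total = -326.3 kJ:

-326.30 kJ


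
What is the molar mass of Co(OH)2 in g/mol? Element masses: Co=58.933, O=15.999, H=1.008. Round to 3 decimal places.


M = sum(count * atomic_mass) over atoms.
M = 1*58.933 + 2*15.999 + 2*1.008
M = 58.933 + 31.998 + 2.016
M = 92.947 g/mol, rounded to 3 dp:

92.947 g/mol


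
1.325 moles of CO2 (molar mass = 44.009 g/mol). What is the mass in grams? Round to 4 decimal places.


mass = n * M
mass = 1.325 * 44.009
mass = 58.311925 g, rounded to 4 dp:

58.3119 g


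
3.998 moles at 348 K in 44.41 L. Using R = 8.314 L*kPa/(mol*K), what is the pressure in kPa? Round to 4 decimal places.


PV = nRT, solve for P = nRT / V.
nRT = 3.998 * 8.314 * 348 = 11567.3015
P = 11567.3015 / 44.41
P = 260.46614501 kPa, rounded to 4 dp:

260.4661 kPa


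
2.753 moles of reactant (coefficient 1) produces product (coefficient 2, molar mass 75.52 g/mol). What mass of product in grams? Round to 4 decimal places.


Use the coefficient ratio to convert reactant moles to product moles, then multiply by the product's molar mass.
moles_P = moles_R * (coeff_P / coeff_R) = 2.753 * (2/1) = 5.506
mass_P = moles_P * M_P = 5.506 * 75.52
mass_P = 415.81312 g, rounded to 4 dp:

415.8131 g


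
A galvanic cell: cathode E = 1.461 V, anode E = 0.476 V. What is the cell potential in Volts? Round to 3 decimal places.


Standard cell potential: E_cell = E_cathode - E_anode.
E_cell = 1.461 - (0.476)
E_cell = 0.985 V, rounded to 3 dp:

0.985 V


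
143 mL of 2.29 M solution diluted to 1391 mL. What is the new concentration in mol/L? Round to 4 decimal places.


Dilution: M1*V1 = M2*V2, solve for M2.
M2 = M1*V1 / V2
M2 = 2.29 * 143 / 1391
M2 = 327.47 / 1391
M2 = 0.23542056 mol/L, rounded to 4 dp:

0.2354 mol/L


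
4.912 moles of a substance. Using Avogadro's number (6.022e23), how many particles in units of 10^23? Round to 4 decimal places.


N = n * NA, then divide by 1e23 for the requested units.
N / 1e23 = n * 6.022
N / 1e23 = 4.912 * 6.022
N / 1e23 = 29.580064, rounded to 4 dp:

29.5801


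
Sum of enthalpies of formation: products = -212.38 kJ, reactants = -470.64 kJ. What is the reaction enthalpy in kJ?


dH_rxn = sum(dH_f products) - sum(dH_f reactants)
dH_rxn = -212.38 - (-470.64)
dH_rxn = 258.26 kJ:

258.26 kJ


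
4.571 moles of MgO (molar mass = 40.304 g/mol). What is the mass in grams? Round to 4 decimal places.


mass = n * M
mass = 4.571 * 40.304
mass = 184.229584 g, rounded to 4 dp:

184.2296 g


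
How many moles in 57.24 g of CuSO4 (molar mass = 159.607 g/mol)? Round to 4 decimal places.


n = mass / M
n = 57.24 / 159.607
n = 0.35863089 mol, rounded to 4 dp:

0.3586 mol


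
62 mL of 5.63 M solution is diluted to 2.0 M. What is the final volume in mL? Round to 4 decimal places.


Dilution: M1*V1 = M2*V2, solve for V2.
V2 = M1*V1 / M2
V2 = 5.63 * 62 / 2.0
V2 = 349.06 / 2.0
V2 = 174.53 mL, rounded to 4 dp:

174.5300 mL


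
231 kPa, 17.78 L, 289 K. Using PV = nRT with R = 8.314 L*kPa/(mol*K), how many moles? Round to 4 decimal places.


PV = nRT, solve for n = PV / (RT).
PV = 231 * 17.78 = 4107.18
RT = 8.314 * 289 = 2402.746
n = 4107.18 / 2402.746
n = 1.7093692 mol, rounded to 4 dp:

1.7094 mol


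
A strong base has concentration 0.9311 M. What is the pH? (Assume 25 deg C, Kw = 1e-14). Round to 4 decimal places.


A strong base dissociates completely, so [OH-] equals the given concentration.
pOH = -log10([OH-]) = -log10(0.9311) = 0.031004
pH = 14 - pOH = 14 - 0.031004
pH = 13.968996, rounded to 4 dp:

13.9690


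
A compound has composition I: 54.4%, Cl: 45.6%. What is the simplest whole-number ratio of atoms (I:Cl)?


Assume 100 g of compound, divide each mass% by atomic mass to get moles, then normalize by the smallest to get a raw atom ratio.
Moles per 100 g: I: 54.4/126.904 = 0.4287, Cl: 45.6/35.453 = 1.2862
Raw ratio (divide by min = 0.4287): I: 1.0, Cl: 3.0
Multiply by 1 to clear fractions: I: 1.0 ~= 1, Cl: 3.0 ~= 3
Reduce by GCD to get the simplest whole-number ratio:

1:3


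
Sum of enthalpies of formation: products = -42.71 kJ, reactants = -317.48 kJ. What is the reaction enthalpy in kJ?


dH_rxn = sum(dH_f products) - sum(dH_f reactants)
dH_rxn = -42.71 - (-317.48)
dH_rxn = 274.77 kJ:

274.77 kJ


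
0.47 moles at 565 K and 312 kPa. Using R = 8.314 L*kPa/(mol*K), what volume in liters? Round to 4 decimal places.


PV = nRT, solve for V = nRT / P.
nRT = 0.47 * 8.314 * 565 = 2207.7827
V = 2207.7827 / 312
V = 7.0762266 L, rounded to 4 dp:

7.0762 L


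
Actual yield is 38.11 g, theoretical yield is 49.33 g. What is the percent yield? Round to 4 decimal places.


% yield = 100 * actual / theoretical
% yield = 100 * 38.11 / 49.33
% yield = 77.25521995 %, rounded to 4 dp:

77.2552 %


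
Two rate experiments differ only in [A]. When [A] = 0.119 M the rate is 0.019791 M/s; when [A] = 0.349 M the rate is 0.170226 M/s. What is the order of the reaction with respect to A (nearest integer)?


Rate is proportional to [A]^n, so rate2/rate1 = ([A]2/[A]1)^n. Take logs to solve for n.
rate2/rate1 = 0.170226 / 0.019791 = 8.6012
[A]2/[A]1 = 0.349 / 0.119 = 2.9328
n = ln(8.6012) / ln(2.9328) = 2.0
Nearest integer order:

2


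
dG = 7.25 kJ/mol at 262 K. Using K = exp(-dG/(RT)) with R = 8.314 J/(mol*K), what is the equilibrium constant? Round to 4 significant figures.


dG is in kJ/mol; multiply by 1000 to match R in J/(mol*K).
RT = 8.314 * 262 = 2178.268 J/mol
exponent = -dG*1000 / (RT) = -(7.25*1000) / 2178.268 = -3.32833242
K = exp(-3.32833242)
K = 0.035852843, rounded to 4 significant figures:

0.03585


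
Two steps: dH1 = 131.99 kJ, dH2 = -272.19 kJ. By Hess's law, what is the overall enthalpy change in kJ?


Hess's law: enthalpy is a state function, so add the step enthalpies.
dH_total = dH1 + dH2 = 131.99 + (-272.19)
dH_total = -140.2 kJ:

-140.20 kJ


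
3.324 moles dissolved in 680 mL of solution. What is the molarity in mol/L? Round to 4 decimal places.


Convert volume to liters: V_L = V_mL / 1000.
V_L = 680 / 1000 = 0.68 L
M = n / V_L = 3.324 / 0.68
M = 4.88823529 mol/L, rounded to 4 dp:

4.8882 mol/L


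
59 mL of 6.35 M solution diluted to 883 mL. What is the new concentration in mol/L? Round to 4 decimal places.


Dilution: M1*V1 = M2*V2, solve for M2.
M2 = M1*V1 / V2
M2 = 6.35 * 59 / 883
M2 = 374.65 / 883
M2 = 0.42429219 mol/L, rounded to 4 dp:

0.4243 mol/L


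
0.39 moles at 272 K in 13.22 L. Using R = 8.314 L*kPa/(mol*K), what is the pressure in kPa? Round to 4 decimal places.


PV = nRT, solve for P = nRT / V.
nRT = 0.39 * 8.314 * 272 = 881.9491
P = 881.9491 / 13.22
P = 66.71324508 kPa, rounded to 4 dp:

66.7132 kPa


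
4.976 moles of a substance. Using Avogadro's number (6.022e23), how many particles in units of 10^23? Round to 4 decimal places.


N = n * NA, then divide by 1e23 for the requested units.
N / 1e23 = n * 6.022
N / 1e23 = 4.976 * 6.022
N / 1e23 = 29.965472, rounded to 4 dp:

29.9655


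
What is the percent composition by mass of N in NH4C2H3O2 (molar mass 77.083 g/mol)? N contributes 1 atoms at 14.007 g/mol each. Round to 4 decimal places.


pct = 100 * (n_elem * M_elem) / M_total
mass_contribution = 1 * 14.007 = 14.007 g/mol
pct = 100 * 14.007 / 77.083
pct = 18.17132182 %, rounded to 4 dp:

18.1713 %


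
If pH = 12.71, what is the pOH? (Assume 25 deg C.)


At 25 deg C, pH + pOH = 14.
pOH = 14 - pH = 14 - 12.71
pOH = 1.29:

1.29


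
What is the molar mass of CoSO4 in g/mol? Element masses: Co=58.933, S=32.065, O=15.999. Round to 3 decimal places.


M = sum(count * atomic_mass) over atoms.
M = 1*58.933 + 1*32.065 + 4*15.999
M = 58.933 + 32.065 + 63.996
M = 154.994 g/mol, rounded to 3 dp:

154.994 g/mol


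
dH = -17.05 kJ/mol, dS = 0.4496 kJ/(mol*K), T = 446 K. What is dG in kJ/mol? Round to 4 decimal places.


Gibbs: dG = dH - T*dS (consistent units, dS already in kJ/(mol*K)).
T*dS = 446 * 0.4496 = 200.5216
dG = -17.05 - (200.5216)
dG = -217.5716 kJ/mol, rounded to 4 dp:

-217.5716 kJ/mol


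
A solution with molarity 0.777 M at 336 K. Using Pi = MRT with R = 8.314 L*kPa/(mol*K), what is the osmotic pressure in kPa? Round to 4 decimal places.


Osmotic pressure (van't Hoff): Pi = M*R*T.
RT = 8.314 * 336 = 2793.504
Pi = 0.777 * 2793.504
Pi = 2170.552608 kPa, rounded to 4 dp:

2170.5526 kPa


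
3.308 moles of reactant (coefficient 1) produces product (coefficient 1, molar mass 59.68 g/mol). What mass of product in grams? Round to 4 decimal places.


Use the coefficient ratio to convert reactant moles to product moles, then multiply by the product's molar mass.
moles_P = moles_R * (coeff_P / coeff_R) = 3.308 * (1/1) = 3.308
mass_P = moles_P * M_P = 3.308 * 59.68
mass_P = 197.42144 g, rounded to 4 dp:

197.4214 g


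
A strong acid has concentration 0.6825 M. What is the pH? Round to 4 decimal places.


A strong acid dissociates completely, so [H+] equals the given concentration.
pH = -log10([H+]) = -log10(0.6825)
pH = 0.16589734, rounded to 4 dp:

0.1659


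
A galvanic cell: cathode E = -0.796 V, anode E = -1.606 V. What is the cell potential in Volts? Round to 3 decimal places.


Standard cell potential: E_cell = E_cathode - E_anode.
E_cell = -0.796 - (-1.606)
E_cell = 0.81 V, rounded to 3 dp:

0.810 V


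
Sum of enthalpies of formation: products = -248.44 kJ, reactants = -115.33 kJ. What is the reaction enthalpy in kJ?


dH_rxn = sum(dH_f products) - sum(dH_f reactants)
dH_rxn = -248.44 - (-115.33)
dH_rxn = -133.11 kJ:

-133.11 kJ


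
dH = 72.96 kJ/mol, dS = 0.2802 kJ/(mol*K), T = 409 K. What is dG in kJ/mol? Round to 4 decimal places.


Gibbs: dG = dH - T*dS (consistent units, dS already in kJ/(mol*K)).
T*dS = 409 * 0.2802 = 114.6018
dG = 72.96 - (114.6018)
dG = -41.6418 kJ/mol, rounded to 4 dp:

-41.6418 kJ/mol


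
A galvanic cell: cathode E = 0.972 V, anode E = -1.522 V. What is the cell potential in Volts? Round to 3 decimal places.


Standard cell potential: E_cell = E_cathode - E_anode.
E_cell = 0.972 - (-1.522)
E_cell = 2.494 V, rounded to 3 dp:

2.494 V


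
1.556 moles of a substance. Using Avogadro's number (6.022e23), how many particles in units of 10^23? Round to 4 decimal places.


N = n * NA, then divide by 1e23 for the requested units.
N / 1e23 = n * 6.022
N / 1e23 = 1.556 * 6.022
N / 1e23 = 9.370232, rounded to 4 dp:

9.3702


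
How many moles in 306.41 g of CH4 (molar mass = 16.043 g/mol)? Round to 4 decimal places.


n = mass / M
n = 306.41 / 16.043
n = 19.09929564 mol, rounded to 4 dp:

19.0993 mol


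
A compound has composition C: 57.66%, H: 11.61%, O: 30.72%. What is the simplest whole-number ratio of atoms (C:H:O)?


Assume 100 g of compound, divide each mass% by atomic mass to get moles, then normalize by the smallest to get a raw atom ratio.
Moles per 100 g: C: 57.66/12.011 = 4.8006, H: 11.61/1.008 = 11.5179, O: 30.72/15.999 = 1.9201
Raw ratio (divide by min = 1.9201): C: 2.5, H: 5.999, O: 1.0
Multiply by 2 to clear fractions: C: 5.0 ~= 5, H: 11.997 ~= 12, O: 2.0 ~= 2
Reduce by GCD to get the simplest whole-number ratio:

5:12:2


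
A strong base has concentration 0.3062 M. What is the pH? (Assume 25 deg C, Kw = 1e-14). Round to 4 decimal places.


A strong base dissociates completely, so [OH-] equals the given concentration.
pOH = -log10([OH-]) = -log10(0.3062) = 0.513995
pH = 14 - pOH = 14 - 0.513995
pH = 13.486005, rounded to 4 dp:

13.4860


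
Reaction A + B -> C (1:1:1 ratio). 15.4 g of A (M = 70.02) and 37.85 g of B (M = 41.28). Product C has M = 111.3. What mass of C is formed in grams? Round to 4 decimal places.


Find moles of each reactant; the smaller value is the limiting reagent in a 1:1:1 reaction, so moles_C equals moles of the limiter.
n_A = mass_A / M_A = 15.4 / 70.02 = 0.219937 mol
n_B = mass_B / M_B = 37.85 / 41.28 = 0.916909 mol
Limiting reagent: A (smaller), n_limiting = 0.219937 mol
mass_C = n_limiting * M_C = 0.219937 * 111.3
mass_C = 24.4789881 g, rounded to 4 dp:

24.4790 g


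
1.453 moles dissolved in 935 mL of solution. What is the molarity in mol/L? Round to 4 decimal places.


Convert volume to liters: V_L = V_mL / 1000.
V_L = 935 / 1000 = 0.935 L
M = n / V_L = 1.453 / 0.935
M = 1.5540107 mol/L, rounded to 4 dp:

1.5540 mol/L


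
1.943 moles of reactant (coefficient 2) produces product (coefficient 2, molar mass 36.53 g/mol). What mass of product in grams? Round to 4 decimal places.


Use the coefficient ratio to convert reactant moles to product moles, then multiply by the product's molar mass.
moles_P = moles_R * (coeff_P / coeff_R) = 1.943 * (2/2) = 1.943
mass_P = moles_P * M_P = 1.943 * 36.53
mass_P = 70.97779 g, rounded to 4 dp:

70.9778 g


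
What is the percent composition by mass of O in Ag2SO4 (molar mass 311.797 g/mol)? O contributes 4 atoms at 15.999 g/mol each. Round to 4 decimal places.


pct = 100 * (n_elem * M_elem) / M_total
mass_contribution = 4 * 15.999 = 63.996 g/mol
pct = 100 * 63.996 / 311.797
pct = 20.5248928 %, rounded to 4 dp:

20.5249 %


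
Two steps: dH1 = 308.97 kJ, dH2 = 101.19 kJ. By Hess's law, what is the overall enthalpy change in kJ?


Hess's law: enthalpy is a state function, so add the step enthalpies.
dH_total = dH1 + dH2 = 308.97 + (101.19)
dH_total = 410.16 kJ:

410.16 kJ


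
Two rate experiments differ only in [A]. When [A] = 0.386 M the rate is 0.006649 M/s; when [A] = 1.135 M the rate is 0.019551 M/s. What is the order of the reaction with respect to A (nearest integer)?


Rate is proportional to [A]^n, so rate2/rate1 = ([A]2/[A]1)^n. Take logs to solve for n.
rate2/rate1 = 0.019551 / 0.006649 = 2.9404
[A]2/[A]1 = 1.135 / 0.386 = 2.9404
n = ln(2.9404) / ln(2.9404) = 1.0
Nearest integer order:

1


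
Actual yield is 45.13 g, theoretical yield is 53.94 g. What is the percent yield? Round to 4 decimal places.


% yield = 100 * actual / theoretical
% yield = 100 * 45.13 / 53.94
% yield = 83.66703745 %, rounded to 4 dp:

83.6670 %


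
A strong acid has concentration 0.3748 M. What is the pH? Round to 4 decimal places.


A strong acid dissociates completely, so [H+] equals the given concentration.
pH = -log10([H+]) = -log10(0.3748)
pH = 0.42620042, rounded to 4 dp:

0.4262


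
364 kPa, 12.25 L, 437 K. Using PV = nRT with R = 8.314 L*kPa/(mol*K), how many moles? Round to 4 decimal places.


PV = nRT, solve for n = PV / (RT).
PV = 364 * 12.25 = 4459.0
RT = 8.314 * 437 = 3633.218
n = 4459.0 / 3633.218
n = 1.22728666 mol, rounded to 4 dp:

1.2273 mol


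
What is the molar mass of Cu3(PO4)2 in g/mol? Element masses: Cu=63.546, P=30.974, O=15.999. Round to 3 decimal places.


M = sum(count * atomic_mass) over atoms.
M = 3*63.546 + 2*30.974 + 8*15.999
M = 190.638 + 61.948 + 127.992
M = 380.578 g/mol, rounded to 3 dp:

380.578 g/mol


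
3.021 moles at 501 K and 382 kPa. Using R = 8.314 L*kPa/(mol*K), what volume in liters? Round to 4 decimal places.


PV = nRT, solve for V = nRT / P.
nRT = 3.021 * 8.314 * 501 = 12583.4136
V = 12583.4136 / 382
V = 32.9408733 L, rounded to 4 dp:

32.9409 L


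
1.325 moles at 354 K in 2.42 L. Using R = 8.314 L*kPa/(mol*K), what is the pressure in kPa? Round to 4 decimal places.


PV = nRT, solve for P = nRT / V.
nRT = 1.325 * 8.314 * 354 = 3899.6817
P = 3899.6817 / 2.42
P = 1611.43871901 kPa, rounded to 4 dp:

1611.4387 kPa


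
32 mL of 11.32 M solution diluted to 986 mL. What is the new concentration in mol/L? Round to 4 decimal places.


Dilution: M1*V1 = M2*V2, solve for M2.
M2 = M1*V1 / V2
M2 = 11.32 * 32 / 986
M2 = 362.24 / 986
M2 = 0.36738337 mol/L, rounded to 4 dp:

0.3674 mol/L


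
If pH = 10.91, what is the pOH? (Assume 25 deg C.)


At 25 deg C, pH + pOH = 14.
pOH = 14 - pH = 14 - 10.91
pOH = 3.09:

3.09


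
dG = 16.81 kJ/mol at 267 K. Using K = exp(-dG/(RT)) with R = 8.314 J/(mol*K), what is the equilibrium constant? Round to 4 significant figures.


dG is in kJ/mol; multiply by 1000 to match R in J/(mol*K).
RT = 8.314 * 267 = 2219.838 J/mol
exponent = -dG*1000 / (RT) = -(16.81*1000) / 2219.838 = -7.57262467
K = exp(-7.57262467)
K = 0.0005143407, rounded to 4 significant figures:

0.0005143


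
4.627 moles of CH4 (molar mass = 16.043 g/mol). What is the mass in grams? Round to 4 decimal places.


mass = n * M
mass = 4.627 * 16.043
mass = 74.230961 g, rounded to 4 dp:

74.2310 g


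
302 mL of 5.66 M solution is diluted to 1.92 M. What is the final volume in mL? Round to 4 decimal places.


Dilution: M1*V1 = M2*V2, solve for V2.
V2 = M1*V1 / M2
V2 = 5.66 * 302 / 1.92
V2 = 1709.32 / 1.92
V2 = 890.27083333 mL, rounded to 4 dp:

890.2708 mL


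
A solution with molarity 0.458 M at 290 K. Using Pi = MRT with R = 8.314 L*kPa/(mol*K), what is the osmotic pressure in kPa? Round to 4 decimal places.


Osmotic pressure (van't Hoff): Pi = M*R*T.
RT = 8.314 * 290 = 2411.06
Pi = 0.458 * 2411.06
Pi = 1104.26548 kPa, rounded to 4 dp:

1104.2655 kPa


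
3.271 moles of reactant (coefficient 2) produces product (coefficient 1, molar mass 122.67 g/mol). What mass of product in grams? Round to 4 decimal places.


Use the coefficient ratio to convert reactant moles to product moles, then multiply by the product's molar mass.
moles_P = moles_R * (coeff_P / coeff_R) = 3.271 * (1/2) = 1.6355
mass_P = moles_P * M_P = 1.6355 * 122.67
mass_P = 200.626785 g, rounded to 4 dp:

200.6268 g


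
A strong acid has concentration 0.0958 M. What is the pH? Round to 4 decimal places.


A strong acid dissociates completely, so [H+] equals the given concentration.
pH = -log10([H+]) = -log10(0.0958)
pH = 1.01863449, rounded to 4 dp:

1.0186


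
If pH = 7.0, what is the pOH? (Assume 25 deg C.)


At 25 deg C, pH + pOH = 14.
pOH = 14 - pH = 14 - 7.0
pOH = 7.0:

7.00


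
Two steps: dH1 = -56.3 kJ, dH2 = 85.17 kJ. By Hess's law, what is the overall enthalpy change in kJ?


Hess's law: enthalpy is a state function, so add the step enthalpies.
dH_total = dH1 + dH2 = -56.3 + (85.17)
dH_total = 28.87 kJ:

28.87 kJ


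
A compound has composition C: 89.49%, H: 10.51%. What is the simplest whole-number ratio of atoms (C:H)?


Assume 100 g of compound, divide each mass% by atomic mass to get moles, then normalize by the smallest to get a raw atom ratio.
Moles per 100 g: C: 89.49/12.011 = 7.4507, H: 10.51/1.008 = 10.4266
Raw ratio (divide by min = 7.4507): C: 1.0, H: 1.399
Multiply by 5 to clear fractions: C: 5.0 ~= 5, H: 6.997 ~= 7
Reduce by GCD to get the simplest whole-number ratio:

5:7


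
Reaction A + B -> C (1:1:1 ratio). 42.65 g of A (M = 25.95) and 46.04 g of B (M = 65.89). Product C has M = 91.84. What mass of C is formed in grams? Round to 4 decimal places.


Find moles of each reactant; the smaller value is the limiting reagent in a 1:1:1 reaction, so moles_C equals moles of the limiter.
n_A = mass_A / M_A = 42.65 / 25.95 = 1.643545 mol
n_B = mass_B / M_B = 46.04 / 65.89 = 0.69874 mol
Limiting reagent: B (smaller), n_limiting = 0.69874 mol
mass_C = n_limiting * M_C = 0.69874 * 91.84
mass_C = 64.1722816 g, rounded to 4 dp:

64.1723 g


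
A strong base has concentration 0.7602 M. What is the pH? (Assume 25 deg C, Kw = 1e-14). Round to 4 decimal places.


A strong base dissociates completely, so [OH-] equals the given concentration.
pOH = -log10([OH-]) = -log10(0.7602) = 0.119072
pH = 14 - pOH = 14 - 0.119072
pH = 13.880928, rounded to 4 dp:

13.8809


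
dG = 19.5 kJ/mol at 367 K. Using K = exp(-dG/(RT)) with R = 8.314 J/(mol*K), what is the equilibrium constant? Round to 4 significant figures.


dG is in kJ/mol; multiply by 1000 to match R in J/(mol*K).
RT = 8.314 * 367 = 3051.238 J/mol
exponent = -dG*1000 / (RT) = -(19.5*1000) / 3051.238 = -6.39084857
K = exp(-6.39084857)
K = 0.0016768327, rounded to 4 significant figures:

0.001677


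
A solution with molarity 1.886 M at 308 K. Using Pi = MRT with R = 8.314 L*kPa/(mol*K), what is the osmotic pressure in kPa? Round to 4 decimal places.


Osmotic pressure (van't Hoff): Pi = M*R*T.
RT = 8.314 * 308 = 2560.712
Pi = 1.886 * 2560.712
Pi = 4829.502832 kPa, rounded to 4 dp:

4829.5028 kPa


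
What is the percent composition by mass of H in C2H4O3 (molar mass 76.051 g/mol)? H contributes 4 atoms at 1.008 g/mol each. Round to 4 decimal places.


pct = 100 * (n_elem * M_elem) / M_total
mass_contribution = 4 * 1.008 = 4.032 g/mol
pct = 100 * 4.032 / 76.051
pct = 5.30170543 %, rounded to 4 dp:

5.3017 %


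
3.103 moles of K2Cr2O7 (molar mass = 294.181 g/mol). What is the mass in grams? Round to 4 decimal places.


mass = n * M
mass = 3.103 * 294.181
mass = 912.843643 g, rounded to 4 dp:

912.8436 g


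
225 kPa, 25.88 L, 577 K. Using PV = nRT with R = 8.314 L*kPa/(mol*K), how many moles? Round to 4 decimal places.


PV = nRT, solve for n = PV / (RT).
PV = 225 * 25.88 = 5823.0
RT = 8.314 * 577 = 4797.178
n = 5823.0 / 4797.178
n = 1.21383864 mol, rounded to 4 dp:

1.2138 mol


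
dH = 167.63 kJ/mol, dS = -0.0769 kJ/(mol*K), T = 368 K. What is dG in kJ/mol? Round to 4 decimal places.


Gibbs: dG = dH - T*dS (consistent units, dS already in kJ/(mol*K)).
T*dS = 368 * -0.0769 = -28.2992
dG = 167.63 - (-28.2992)
dG = 195.9292 kJ/mol, rounded to 4 dp:

195.9292 kJ/mol


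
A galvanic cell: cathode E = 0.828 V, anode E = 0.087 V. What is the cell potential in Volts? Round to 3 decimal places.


Standard cell potential: E_cell = E_cathode - E_anode.
E_cell = 0.828 - (0.087)
E_cell = 0.741 V, rounded to 3 dp:

0.741 V


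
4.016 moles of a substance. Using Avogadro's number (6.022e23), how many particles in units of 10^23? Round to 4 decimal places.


N = n * NA, then divide by 1e23 for the requested units.
N / 1e23 = n * 6.022
N / 1e23 = 4.016 * 6.022
N / 1e23 = 24.184352, rounded to 4 dp:

24.1844


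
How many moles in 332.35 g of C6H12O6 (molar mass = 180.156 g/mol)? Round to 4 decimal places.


n = mass / M
n = 332.35 / 180.156
n = 1.84479007 mol, rounded to 4 dp:

1.8448 mol


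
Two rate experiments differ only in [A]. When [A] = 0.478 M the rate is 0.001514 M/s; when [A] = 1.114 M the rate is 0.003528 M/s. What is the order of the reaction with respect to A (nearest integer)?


Rate is proportional to [A]^n, so rate2/rate1 = ([A]2/[A]1)^n. Take logs to solve for n.
rate2/rate1 = 0.003528 / 0.001514 = 2.3303
[A]2/[A]1 = 1.114 / 0.478 = 2.3305
n = ln(2.3303) / ln(2.3305) = 1.0
Nearest integer order:

1


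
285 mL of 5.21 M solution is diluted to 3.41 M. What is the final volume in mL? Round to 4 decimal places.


Dilution: M1*V1 = M2*V2, solve for V2.
V2 = M1*V1 / M2
V2 = 5.21 * 285 / 3.41
V2 = 1484.85 / 3.41
V2 = 435.4398827 mL, rounded to 4 dp:

435.4399 mL


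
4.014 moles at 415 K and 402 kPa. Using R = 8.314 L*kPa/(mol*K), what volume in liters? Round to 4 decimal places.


PV = nRT, solve for V = nRT / P.
nRT = 4.014 * 8.314 * 415 = 13849.5443
V = 13849.5443 / 402
V = 34.45160274 L, rounded to 4 dp:

34.4516 L


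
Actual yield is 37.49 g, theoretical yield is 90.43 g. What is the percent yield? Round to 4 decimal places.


% yield = 100 * actual / theoretical
% yield = 100 * 37.49 / 90.43
% yield = 41.45748092 %, rounded to 4 dp:

41.4575 %


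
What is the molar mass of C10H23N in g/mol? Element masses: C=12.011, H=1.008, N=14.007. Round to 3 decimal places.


M = sum(count * atomic_mass) over atoms.
M = 10*12.011 + 23*1.008 + 1*14.007
M = 120.11 + 23.184 + 14.007
M = 157.301 g/mol, rounded to 3 dp:

157.301 g/mol


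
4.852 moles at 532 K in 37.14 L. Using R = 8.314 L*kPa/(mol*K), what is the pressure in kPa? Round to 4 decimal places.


PV = nRT, solve for P = nRT / V.
nRT = 4.852 * 8.314 * 532 = 21460.6289
P = 21460.6289 / 37.14
P = 577.8306112 kPa, rounded to 4 dp:

577.8306 kPa


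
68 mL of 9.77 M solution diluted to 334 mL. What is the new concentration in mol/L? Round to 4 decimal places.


Dilution: M1*V1 = M2*V2, solve for M2.
M2 = M1*V1 / V2
M2 = 9.77 * 68 / 334
M2 = 664.36 / 334
M2 = 1.9891018 mol/L, rounded to 4 dp:

1.9891 mol/L


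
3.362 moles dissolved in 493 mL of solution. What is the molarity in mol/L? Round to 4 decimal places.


Convert volume to liters: V_L = V_mL / 1000.
V_L = 493 / 1000 = 0.493 L
M = n / V_L = 3.362 / 0.493
M = 6.81947262 mol/L, rounded to 4 dp:

6.8195 mol/L


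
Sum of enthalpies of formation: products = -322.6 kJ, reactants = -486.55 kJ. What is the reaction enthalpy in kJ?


dH_rxn = sum(dH_f products) - sum(dH_f reactants)
dH_rxn = -322.6 - (-486.55)
dH_rxn = 163.95 kJ:

163.95 kJ


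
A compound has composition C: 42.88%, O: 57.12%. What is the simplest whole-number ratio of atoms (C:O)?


Assume 100 g of compound, divide each mass% by atomic mass to get moles, then normalize by the smallest to get a raw atom ratio.
Moles per 100 g: C: 42.88/12.011 = 3.5701, O: 57.12/15.999 = 3.5702
Raw ratio (divide by min = 3.5701): C: 1.0, O: 1.0
Multiply by 1 to clear fractions: C: 1.0 ~= 1, O: 1.0 ~= 1
Reduce by GCD to get the simplest whole-number ratio:

1:1


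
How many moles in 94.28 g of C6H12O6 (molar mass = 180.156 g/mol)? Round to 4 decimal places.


n = mass / M
n = 94.28 / 180.156
n = 0.52332423 mol, rounded to 4 dp:

0.5233 mol


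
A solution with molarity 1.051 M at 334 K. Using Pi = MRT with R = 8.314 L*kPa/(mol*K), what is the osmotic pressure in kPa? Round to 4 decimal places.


Osmotic pressure (van't Hoff): Pi = M*R*T.
RT = 8.314 * 334 = 2776.876
Pi = 1.051 * 2776.876
Pi = 2918.496676 kPa, rounded to 4 dp:

2918.4967 kPa


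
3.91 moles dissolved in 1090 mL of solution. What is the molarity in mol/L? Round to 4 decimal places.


Convert volume to liters: V_L = V_mL / 1000.
V_L = 1090 / 1000 = 1.09 L
M = n / V_L = 3.91 / 1.09
M = 3.58715596 mol/L, rounded to 4 dp:

3.5872 mol/L


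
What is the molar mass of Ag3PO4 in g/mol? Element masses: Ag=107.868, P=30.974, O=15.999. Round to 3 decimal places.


M = sum(count * atomic_mass) over atoms.
M = 3*107.868 + 1*30.974 + 4*15.999
M = 323.604 + 30.974 + 63.996
M = 418.574 g/mol, rounded to 3 dp:

418.574 g/mol


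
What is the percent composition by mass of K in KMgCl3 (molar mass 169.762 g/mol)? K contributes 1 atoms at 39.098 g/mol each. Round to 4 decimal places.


pct = 100 * (n_elem * M_elem) / M_total
mass_contribution = 1 * 39.098 = 39.098 g/mol
pct = 100 * 39.098 / 169.762
pct = 23.03106702 %, rounded to 4 dp:

23.0311 %


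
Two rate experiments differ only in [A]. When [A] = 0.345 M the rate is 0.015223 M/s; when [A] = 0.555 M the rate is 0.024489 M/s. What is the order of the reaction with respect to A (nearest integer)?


Rate is proportional to [A]^n, so rate2/rate1 = ([A]2/[A]1)^n. Take logs to solve for n.
rate2/rate1 = 0.024489 / 0.015223 = 1.6087
[A]2/[A]1 = 0.555 / 0.345 = 1.6087
n = ln(1.6087) / ln(1.6087) = 1.0
Nearest integer order:

1


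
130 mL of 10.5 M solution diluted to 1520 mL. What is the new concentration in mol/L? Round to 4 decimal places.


Dilution: M1*V1 = M2*V2, solve for M2.
M2 = M1*V1 / V2
M2 = 10.5 * 130 / 1520
M2 = 1365.0 / 1520
M2 = 0.89802632 mol/L, rounded to 4 dp:

0.8980 mol/L


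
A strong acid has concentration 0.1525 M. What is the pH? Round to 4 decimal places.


A strong acid dissociates completely, so [H+] equals the given concentration.
pH = -log10([H+]) = -log10(0.1525)
pH = 0.81673016, rounded to 4 dp:

0.8167


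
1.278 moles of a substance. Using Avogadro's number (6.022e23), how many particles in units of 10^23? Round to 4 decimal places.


N = n * NA, then divide by 1e23 for the requested units.
N / 1e23 = n * 6.022
N / 1e23 = 1.278 * 6.022
N / 1e23 = 7.696116, rounded to 4 dp:

7.6961


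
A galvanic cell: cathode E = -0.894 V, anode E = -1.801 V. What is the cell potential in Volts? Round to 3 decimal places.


Standard cell potential: E_cell = E_cathode - E_anode.
E_cell = -0.894 - (-1.801)
E_cell = 0.907 V, rounded to 3 dp:

0.907 V


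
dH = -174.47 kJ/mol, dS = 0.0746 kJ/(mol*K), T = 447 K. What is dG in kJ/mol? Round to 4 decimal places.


Gibbs: dG = dH - T*dS (consistent units, dS already in kJ/(mol*K)).
T*dS = 447 * 0.0746 = 33.3462
dG = -174.47 - (33.3462)
dG = -207.8162 kJ/mol, rounded to 4 dp:

-207.8162 kJ/mol


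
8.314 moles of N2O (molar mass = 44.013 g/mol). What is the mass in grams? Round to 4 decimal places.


mass = n * M
mass = 8.314 * 44.013
mass = 365.924082 g, rounded to 4 dp:

365.9241 g


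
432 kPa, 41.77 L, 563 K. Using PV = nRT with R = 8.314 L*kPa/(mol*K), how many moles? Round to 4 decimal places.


PV = nRT, solve for n = PV / (RT).
PV = 432 * 41.77 = 18044.64
RT = 8.314 * 563 = 4680.782
n = 18044.64 / 4680.782
n = 3.85504815 mol, rounded to 4 dp:

3.8550 mol


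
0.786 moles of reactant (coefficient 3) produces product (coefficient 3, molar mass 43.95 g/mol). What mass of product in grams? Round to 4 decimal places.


Use the coefficient ratio to convert reactant moles to product moles, then multiply by the product's molar mass.
moles_P = moles_R * (coeff_P / coeff_R) = 0.786 * (3/3) = 0.786
mass_P = moles_P * M_P = 0.786 * 43.95
mass_P = 34.5447 g, rounded to 4 dp:

34.5447 g


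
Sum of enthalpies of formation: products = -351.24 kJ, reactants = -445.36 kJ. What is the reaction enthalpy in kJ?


dH_rxn = sum(dH_f products) - sum(dH_f reactants)
dH_rxn = -351.24 - (-445.36)
dH_rxn = 94.12 kJ:

94.12 kJ


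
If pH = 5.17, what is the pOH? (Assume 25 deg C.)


At 25 deg C, pH + pOH = 14.
pOH = 14 - pH = 14 - 5.17
pOH = 8.83:

8.83


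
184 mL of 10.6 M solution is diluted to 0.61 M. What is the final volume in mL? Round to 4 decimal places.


Dilution: M1*V1 = M2*V2, solve for V2.
V2 = M1*V1 / M2
V2 = 10.6 * 184 / 0.61
V2 = 1950.4 / 0.61
V2 = 3197.37704918 mL, rounded to 4 dp:

3197.3770 mL


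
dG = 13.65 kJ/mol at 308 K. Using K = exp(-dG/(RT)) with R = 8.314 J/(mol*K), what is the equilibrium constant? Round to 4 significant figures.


dG is in kJ/mol; multiply by 1000 to match R in J/(mol*K).
RT = 8.314 * 308 = 2560.712 J/mol
exponent = -dG*1000 / (RT) = -(13.65*1000) / 2560.712 = -5.33054869
K = exp(-5.33054869)
K = 0.0048414128, rounded to 4 significant figures:

0.004841


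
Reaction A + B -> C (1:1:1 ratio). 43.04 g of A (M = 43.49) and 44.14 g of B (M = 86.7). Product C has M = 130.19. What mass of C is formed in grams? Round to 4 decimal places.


Find moles of each reactant; the smaller value is the limiting reagent in a 1:1:1 reaction, so moles_C equals moles of the limiter.
n_A = mass_A / M_A = 43.04 / 43.49 = 0.989653 mol
n_B = mass_B / M_B = 44.14 / 86.7 = 0.509112 mol
Limiting reagent: B (smaller), n_limiting = 0.509112 mol
mass_C = n_limiting * M_C = 0.509112 * 130.19
mass_C = 66.28129128 g, rounded to 4 dp:

66.2813 g
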